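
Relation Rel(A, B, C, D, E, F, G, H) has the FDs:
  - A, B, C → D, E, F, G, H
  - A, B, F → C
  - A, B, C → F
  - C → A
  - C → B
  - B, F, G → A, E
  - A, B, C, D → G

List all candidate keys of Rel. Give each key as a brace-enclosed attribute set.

{C} is a candidate key since {C}⁺ = {A, B, C, D, E, F, G, H} covers every attribute.
{A, B, F} is a candidate key since {A, B, F}⁺ = {A, B, C, D, E, F, G, H} covers every attribute.
{B, F, G} is a candidate key since {B, F, G}⁺ = {A, B, C, D, E, F, G, H} covers every attribute.
No proper subset of any of these is a key, and no other minimal superkey exists.

{A, B, F}, {B, F, G}, {C}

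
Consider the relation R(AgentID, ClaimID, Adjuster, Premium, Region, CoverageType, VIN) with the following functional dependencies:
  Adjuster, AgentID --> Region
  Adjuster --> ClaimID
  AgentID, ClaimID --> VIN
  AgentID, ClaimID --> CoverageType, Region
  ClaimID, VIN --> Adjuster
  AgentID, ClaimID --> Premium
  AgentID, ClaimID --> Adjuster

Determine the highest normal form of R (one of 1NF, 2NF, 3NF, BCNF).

3NF

Candidate keys: {Adjuster, AgentID}, {AgentID, ClaimID}. Prime attributes: {Adjuster, AgentID, ClaimID}.
Adjuster --> ClaimID breaks BCNF: {Adjuster}⁺ = {Adjuster, ClaimID}, so {Adjuster} is not a superkey.
Its right-hand attributes {ClaimID} are all prime, as are those of every other non-superkey FD — the relation is in 3NF.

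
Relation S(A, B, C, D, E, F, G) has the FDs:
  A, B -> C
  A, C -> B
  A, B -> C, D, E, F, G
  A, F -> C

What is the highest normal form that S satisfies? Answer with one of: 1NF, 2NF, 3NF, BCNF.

Candidate keys: {A, B}, {A, C}, {A, F}. Prime attributes: {A, B, C, F}.
Each dependency's left side is a superkey — BCNF holds.

BCNF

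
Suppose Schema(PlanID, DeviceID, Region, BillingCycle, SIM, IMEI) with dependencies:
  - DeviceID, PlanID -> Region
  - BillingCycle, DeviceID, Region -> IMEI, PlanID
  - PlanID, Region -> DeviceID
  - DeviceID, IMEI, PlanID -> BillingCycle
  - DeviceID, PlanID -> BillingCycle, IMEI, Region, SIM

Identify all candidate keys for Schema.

Closure of {DeviceID, PlanID} is {BillingCycle, DeviceID, IMEI, PlanID, Region, SIM}, the whole schema; {DeviceID, PlanID} is a candidate key.
Closure of {PlanID, Region} is {BillingCycle, DeviceID, IMEI, PlanID, Region, SIM}, the whole schema; {PlanID, Region} is a candidate key.
Closure of {BillingCycle, DeviceID, Region} is {BillingCycle, DeviceID, IMEI, PlanID, Region, SIM}, the whole schema; {BillingCycle, DeviceID, Region} is a candidate key.
Any other superkey properly contains one of these, so there are no further candidate keys.

{BillingCycle, DeviceID, Region}, {DeviceID, PlanID}, {PlanID, Region}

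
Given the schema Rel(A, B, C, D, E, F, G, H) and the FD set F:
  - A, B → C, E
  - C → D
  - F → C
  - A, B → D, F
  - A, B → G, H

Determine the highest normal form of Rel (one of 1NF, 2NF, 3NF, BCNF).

Candidate key: {A, B}. Prime attributes: {A, B}.
C → D breaks BCNF: {C}⁺ = {C, D}, so {C} is not a superkey.
C → D has non-prime {D} on the right and a non-superkey on the left, so 3NF fails.
No proper subset of a key has a non-prime attribute in its closure, so there is no partial dependency; 2NF holds.

2NF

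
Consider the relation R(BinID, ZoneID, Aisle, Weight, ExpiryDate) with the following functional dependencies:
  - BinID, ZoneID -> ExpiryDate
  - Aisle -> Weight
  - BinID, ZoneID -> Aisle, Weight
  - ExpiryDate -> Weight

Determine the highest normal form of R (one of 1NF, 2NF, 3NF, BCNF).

Candidate key: {BinID, ZoneID}. Prime attributes: {BinID, ZoneID}.
For Aisle -> Weight we have {Aisle}⁺ = {Aisle, Weight}; {Aisle} is not a superkey, so BCNF fails.
Aisle -> Weight has non-prime {Weight} on the right and a non-superkey on the left, so 3NF fails.
Checking every proper subset of each key, none determines a non-prime attribute — 2NF is satisfied.

2NF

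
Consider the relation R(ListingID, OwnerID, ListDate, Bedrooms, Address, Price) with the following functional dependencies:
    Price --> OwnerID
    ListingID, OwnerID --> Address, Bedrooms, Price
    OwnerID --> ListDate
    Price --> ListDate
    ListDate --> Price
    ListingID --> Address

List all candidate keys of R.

{ListingID} never appears on the right of any FD, so every key must include it.
{ListDate, ListingID} is a candidate key since {ListDate, ListingID}⁺ = {Address, Bedrooms, ListDate, ListingID, OwnerID, Price} covers every attribute.
{ListingID, OwnerID} is a candidate key since {ListingID, OwnerID}⁺ = {Address, Bedrooms, ListDate, ListingID, OwnerID, Price} covers every attribute.
{ListingID, Price} is a candidate key since {ListingID, Price}⁺ = {Address, Bedrooms, ListDate, ListingID, OwnerID, Price} covers every attribute.
Any other superkey properly contains one of these, so there are no further candidate keys.

{ListDate, ListingID}, {ListingID, OwnerID}, {ListingID, Price}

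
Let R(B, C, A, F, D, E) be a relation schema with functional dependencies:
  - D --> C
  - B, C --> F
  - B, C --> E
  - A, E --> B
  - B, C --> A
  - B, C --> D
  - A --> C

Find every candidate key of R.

{A, B}⁺ = {A, B, C, D, E, F}, which is every attribute, so {A, B} is a candidate key.
{A, E}⁺ = {A, B, C, D, E, F}, which is every attribute, so {A, E} is a candidate key.
{B, C}⁺ = {A, B, C, D, E, F}, which is every attribute, so {B, C} is a candidate key.
{B, D}⁺ = {A, B, C, D, E, F}, which is every attribute, so {B, D} is a candidate key.
These are minimal and exhaustive — every other superkey contains one of them.

{A, B}, {A, E}, {B, C}, {B, D}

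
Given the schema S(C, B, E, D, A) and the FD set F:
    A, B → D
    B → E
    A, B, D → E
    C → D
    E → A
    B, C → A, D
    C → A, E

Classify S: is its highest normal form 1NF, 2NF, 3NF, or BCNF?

Candidate key: {B, C}. Prime attributes: {B, C}.
A, B → D breaks BCNF: {A, B}⁺ = {A, B, D, E}, so {A, B} is not a superkey.
A, B → D determines the non-prime attribute {D} from a non-superkey — 3NF is violated.
Since {B} ⊂ {B, C} and {B}⁺ ⊇ {A, D, E} with {A, D, E} non-prime, there is a partial dependency; 2NF fails.

1NF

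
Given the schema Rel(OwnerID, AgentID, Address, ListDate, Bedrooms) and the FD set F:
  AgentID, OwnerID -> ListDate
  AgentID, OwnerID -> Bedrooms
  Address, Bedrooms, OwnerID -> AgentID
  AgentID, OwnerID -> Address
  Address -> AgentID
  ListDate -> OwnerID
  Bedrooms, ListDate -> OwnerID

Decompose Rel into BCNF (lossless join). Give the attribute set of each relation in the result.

{Address, AgentID}; {Address, Bedrooms, ListDate}; {ListDate, OwnerID}

Candidate keys of the original relation: {Address, ListDate}, {Address, OwnerID}, {AgentID, ListDate}, {AgentID, OwnerID}.
Within {Address, AgentID, Bedrooms, ListDate, OwnerID}: {Address}⁺ ∩ {Address, AgentID, Bedrooms, ListDate, OwnerID} = {Address, AgentID}, not the whole set, so Address -> AgentID violates BCNF; decompose into {Address, AgentID} and {Address, Bedrooms, ListDate, OwnerID}.
{Address, AgentID}: every determinant is a superkey — BCNF.
Within {Address, Bedrooms, ListDate, OwnerID}: {ListDate}⁺ ∩ {Address, Bedrooms, ListDate, OwnerID} = {ListDate, OwnerID}, not the whole set, so ListDate -> OwnerID violates BCNF; decompose into {ListDate, OwnerID} and {Address, Bedrooms, ListDate}.
{ListDate, OwnerID}: every determinant is a superkey — BCNF.
{Address, Bedrooms, ListDate}: every determinant is a superkey — BCNF.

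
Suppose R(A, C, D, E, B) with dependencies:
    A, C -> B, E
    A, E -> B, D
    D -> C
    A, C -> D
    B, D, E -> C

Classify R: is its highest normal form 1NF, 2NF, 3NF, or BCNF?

3NF

Candidate keys: {A, C}, {A, D}, {A, E}. Prime attributes: {A, C, D, E}.
For D -> C we have {D}⁺ = {C, D}; {D} is not a superkey, so BCNF fails.
But every attribute on its right side ({C}) is prime, and the same holds for every other non-superkey FD, so 3NF still holds.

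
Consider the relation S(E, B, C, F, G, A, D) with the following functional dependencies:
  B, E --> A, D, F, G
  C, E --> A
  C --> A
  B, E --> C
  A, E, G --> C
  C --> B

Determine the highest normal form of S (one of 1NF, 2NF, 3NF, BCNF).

3NF

Candidate keys: {A, E, G}, {B, E}, {C, E}. Prime attributes: {A, B, C, E, G}.
C --> A breaks BCNF: {C}⁺ = {A, B, C}, so {C} is not a superkey.
Its right-hand attributes {A} are all prime, as are those of every other non-superkey FD — the relation is in 3NF.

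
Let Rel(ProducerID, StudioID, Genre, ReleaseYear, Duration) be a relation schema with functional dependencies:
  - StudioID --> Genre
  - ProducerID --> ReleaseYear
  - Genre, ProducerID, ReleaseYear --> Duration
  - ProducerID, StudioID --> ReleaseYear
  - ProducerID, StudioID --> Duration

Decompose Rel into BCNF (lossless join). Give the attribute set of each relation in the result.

Candidate key of the original relation: {ProducerID, StudioID}.
{Duration, Genre, ProducerID, ReleaseYear, StudioID}: {StudioID} determines {Genre, StudioID} here but is not a superkey — split on StudioID --> Genre, giving {Genre, StudioID} and {Duration, ProducerID, ReleaseYear, StudioID}.
{Genre, StudioID} has no BCNF violation.
{Duration, ProducerID, ReleaseYear, StudioID}: {ProducerID} determines {ProducerID, ReleaseYear} here but is not a superkey — split on ProducerID --> ReleaseYear, giving {ProducerID, ReleaseYear} and {Duration, ProducerID, StudioID}.
{ProducerID, ReleaseYear} has no BCNF violation.
{Duration, ProducerID, StudioID} has no BCNF violation.

{Duration, ProducerID, StudioID}; {Genre, StudioID}; {ProducerID, ReleaseYear}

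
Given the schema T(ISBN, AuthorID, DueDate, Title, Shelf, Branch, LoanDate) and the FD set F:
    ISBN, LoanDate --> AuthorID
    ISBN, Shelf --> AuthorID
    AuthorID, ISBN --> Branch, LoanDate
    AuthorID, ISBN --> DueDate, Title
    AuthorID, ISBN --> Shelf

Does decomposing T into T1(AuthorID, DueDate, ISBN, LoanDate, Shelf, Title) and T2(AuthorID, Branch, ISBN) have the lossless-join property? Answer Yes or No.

Yes

T1 ∩ T2 = {AuthorID, ISBN}; its closure under F is {AuthorID, Branch, DueDate, ISBN, LoanDate, Shelf, Title}.
This includes all of T1, so the common attributes are a superkey of T1 — the join is lossless.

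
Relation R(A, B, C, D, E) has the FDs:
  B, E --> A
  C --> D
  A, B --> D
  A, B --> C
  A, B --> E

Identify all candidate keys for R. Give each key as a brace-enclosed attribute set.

No FD produces {B}, so it must be in every candidate key.
{A, B}⁺ = {A, B, C, D, E}, which is every attribute, so {A, B} is a candidate key.
{B, E}⁺ = {A, B, C, D, E}, which is every attribute, so {B, E} is a candidate key.
These are minimal and exhaustive — every other superkey contains one of them.

{A, B}, {B, E}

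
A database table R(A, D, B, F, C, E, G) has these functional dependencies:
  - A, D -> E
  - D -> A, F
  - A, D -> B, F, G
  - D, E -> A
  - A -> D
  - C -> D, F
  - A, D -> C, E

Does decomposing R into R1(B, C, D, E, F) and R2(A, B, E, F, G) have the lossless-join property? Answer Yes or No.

No

Common attributes: {B, E, F}; their closure is {B, E, F}.
The closure covers neither R1 nor R2 entirely; the join is not lossless.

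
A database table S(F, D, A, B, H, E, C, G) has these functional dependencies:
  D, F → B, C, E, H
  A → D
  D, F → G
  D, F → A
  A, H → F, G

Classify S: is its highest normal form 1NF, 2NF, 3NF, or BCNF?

3NF

Candidate keys: {A, F}, {A, H}, {D, F}. Prime attributes: {A, D, F, H}.
For A → D we have {A}⁺ = {A, D}; {A} is not a superkey, so BCNF fails.
But every attribute on its right side ({D}) is prime, and the same holds for every other non-superkey FD, so 3NF still holds.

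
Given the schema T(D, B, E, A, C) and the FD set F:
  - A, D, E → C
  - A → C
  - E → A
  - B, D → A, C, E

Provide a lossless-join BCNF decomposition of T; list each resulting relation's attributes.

Candidate key of the original relation: {B, D}.
{A, B, C, D, E}: {A, D, E} determines {A, C, D, E} here but is not a superkey — split on A, D, E → C, giving {A, C, D, E} and {A, B, D, E}.
{A, C, D, E}: {A} determines {A, C} here but is not a superkey — split on A → C, giving {A, C} and {A, D, E}.
{A, C} is in BCNF.
{A, D, E}: {E} determines {A, E} here but is not a superkey — split on E → A, giving {A, E} and {D, E}.
{A, E} is in BCNF.
{D, E} is in BCNF.
{A, B, D, E}: {E} determines {A, E} here but is not a superkey — split on E → A, giving {A, E} and {B, D, E}.
{A, E} is in BCNF.
{B, D, E} is in BCNF.

{A, C}; {A, E}; {B, D, E}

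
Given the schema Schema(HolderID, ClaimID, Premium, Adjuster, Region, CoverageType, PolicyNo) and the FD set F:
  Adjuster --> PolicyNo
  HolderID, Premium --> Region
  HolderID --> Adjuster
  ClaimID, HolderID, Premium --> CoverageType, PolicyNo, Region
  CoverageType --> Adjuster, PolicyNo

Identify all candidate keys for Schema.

{ClaimID, HolderID, Premium}

{ClaimID, HolderID, Premium} never appear on the right of any FD, so every key must include all of them.
Closure of {ClaimID, HolderID, Premium} is {Adjuster, ClaimID, CoverageType, HolderID, PolicyNo, Premium, Region}, the whole schema; {ClaimID, HolderID, Premium} is a candidate key.
No smaller or unrelated set reaches every attribute, so there are no other keys.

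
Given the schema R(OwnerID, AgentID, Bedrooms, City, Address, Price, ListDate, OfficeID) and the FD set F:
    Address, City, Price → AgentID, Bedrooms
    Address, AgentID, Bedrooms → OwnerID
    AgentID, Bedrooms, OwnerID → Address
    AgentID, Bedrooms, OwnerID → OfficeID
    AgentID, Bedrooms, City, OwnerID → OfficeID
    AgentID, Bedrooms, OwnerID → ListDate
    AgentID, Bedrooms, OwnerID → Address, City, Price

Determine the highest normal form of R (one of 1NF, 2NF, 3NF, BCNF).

BCNF

Candidate keys: {Address, AgentID, Bedrooms}, {Address, City, Price}, {AgentID, Bedrooms, OwnerID}. Prime attributes: {Address, AgentID, Bedrooms, City, OwnerID, Price}.
Each dependency's left side is a superkey — BCNF holds.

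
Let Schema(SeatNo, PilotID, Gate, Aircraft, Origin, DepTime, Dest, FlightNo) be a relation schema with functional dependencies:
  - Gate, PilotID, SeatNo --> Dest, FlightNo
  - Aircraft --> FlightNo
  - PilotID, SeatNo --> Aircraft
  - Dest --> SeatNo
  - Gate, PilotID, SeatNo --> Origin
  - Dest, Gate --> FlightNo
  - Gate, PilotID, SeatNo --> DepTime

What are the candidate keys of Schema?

{Dest, Gate, PilotID}, {Gate, PilotID, SeatNo}

{Gate, PilotID} never appear on the right of any FD, so every key must include all of them.
{Dest, Gate, PilotID}⁺ = {Aircraft, DepTime, Dest, FlightNo, Gate, Origin, PilotID, SeatNo}, which is every attribute, so {Dest, Gate, PilotID} is a candidate key.
{Gate, PilotID, SeatNo}⁺ = {Aircraft, DepTime, Dest, FlightNo, Gate, Origin, PilotID, SeatNo}, which is every attribute, so {Gate, PilotID, SeatNo} is a candidate key.
No proper subset of any of these is a key, and no other minimal superkey exists.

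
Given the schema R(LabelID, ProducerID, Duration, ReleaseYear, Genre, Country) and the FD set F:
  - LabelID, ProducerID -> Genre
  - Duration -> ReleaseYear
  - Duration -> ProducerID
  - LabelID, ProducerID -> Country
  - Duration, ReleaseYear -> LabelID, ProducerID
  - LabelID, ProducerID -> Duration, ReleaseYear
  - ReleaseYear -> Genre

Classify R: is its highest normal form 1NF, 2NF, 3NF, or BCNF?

2NF

Candidate keys: {Duration}, {LabelID, ProducerID}. Prime attributes: {Duration, LabelID, ProducerID}.
For ReleaseYear -> Genre we have {ReleaseYear}⁺ = {Genre, ReleaseYear}; {ReleaseYear} is not a superkey, so BCNF fails.
ReleaseYear -> Genre determines the non-prime attribute {Genre} from a non-superkey — 3NF is violated.
No proper subset of a key has a non-prime attribute in its closure, so there is no partial dependency; 2NF holds.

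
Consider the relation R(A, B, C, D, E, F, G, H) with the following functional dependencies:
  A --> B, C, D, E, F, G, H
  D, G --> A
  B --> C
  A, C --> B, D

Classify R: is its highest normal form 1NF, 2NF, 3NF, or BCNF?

2NF

Candidate keys: {A}, {D, G}. Prime attributes: {A, D, G}.
B --> C: {B}⁺ = {B, C}, which is not all of the attributes, so the left side is not a superkey — BCNF is violated.
Because {C} is non-prime and the left side of B --> C is not a superkey, the relation is not in 3NF.
No non-prime attribute depends on a proper subset of any candidate key, so 2NF holds.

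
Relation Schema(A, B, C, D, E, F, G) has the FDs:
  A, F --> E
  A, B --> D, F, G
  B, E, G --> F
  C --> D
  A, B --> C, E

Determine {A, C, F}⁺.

{A, C, D, E, F}

Start with {A, C, F}.
A, F --> E applies; add {E} → now {A, C, E, F}.
C --> D applies; add {D} → now {A, C, D, E, F}.
No further FD applies.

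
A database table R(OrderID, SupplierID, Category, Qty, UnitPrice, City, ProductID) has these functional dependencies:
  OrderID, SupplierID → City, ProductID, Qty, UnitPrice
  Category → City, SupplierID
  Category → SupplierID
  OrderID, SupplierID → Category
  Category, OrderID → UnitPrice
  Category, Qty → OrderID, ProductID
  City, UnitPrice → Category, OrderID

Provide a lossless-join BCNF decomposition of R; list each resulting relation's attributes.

Candidate keys of the original relation: {Category, OrderID}, {Category, Qty}, {Category, UnitPrice}, {City, UnitPrice}, {OrderID, SupplierID}.
In {Category, City, OrderID, ProductID, Qty, SupplierID, UnitPrice}, {Category} is not a superkey ({Category}⁺ restricted to this set is {Category, City, SupplierID}), so split on Category → City, SupplierID into {Category, City, SupplierID} and {Category, OrderID, ProductID, Qty, UnitPrice}.
{Category, City, SupplierID} has no BCNF violation.
{Category, OrderID, ProductID, Qty, UnitPrice} has no BCNF violation.

{Category, City, SupplierID}; {Category, OrderID, ProductID, Qty, UnitPrice}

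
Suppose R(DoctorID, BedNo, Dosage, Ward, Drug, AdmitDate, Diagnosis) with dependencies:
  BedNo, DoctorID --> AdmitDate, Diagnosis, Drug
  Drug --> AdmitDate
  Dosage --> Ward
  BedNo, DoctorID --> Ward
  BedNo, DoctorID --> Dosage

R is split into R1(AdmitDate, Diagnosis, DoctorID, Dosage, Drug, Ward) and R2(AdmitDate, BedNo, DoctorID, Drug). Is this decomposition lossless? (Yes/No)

Common attributes: {AdmitDate, DoctorID, Drug}; their closure is {AdmitDate, DoctorID, Drug}.
The closure covers neither R1 nor R2 entirely; the join is not lossless.

No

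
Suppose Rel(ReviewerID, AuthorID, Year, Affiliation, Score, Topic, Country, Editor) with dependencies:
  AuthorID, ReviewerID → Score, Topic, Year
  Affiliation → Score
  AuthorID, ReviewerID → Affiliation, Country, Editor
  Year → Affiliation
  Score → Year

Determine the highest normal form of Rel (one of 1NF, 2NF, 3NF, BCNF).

2NF

Candidate key: {AuthorID, ReviewerID}. Prime attributes: {AuthorID, ReviewerID}.
Affiliation → Score breaks BCNF: {Affiliation}⁺ = {Affiliation, Score, Year}, so {Affiliation} is not a superkey.
Affiliation → Score has non-prime {Score} on the right and a non-superkey on the left, so 3NF fails.
No non-prime attribute depends on a proper subset of any candidate key, so 2NF holds.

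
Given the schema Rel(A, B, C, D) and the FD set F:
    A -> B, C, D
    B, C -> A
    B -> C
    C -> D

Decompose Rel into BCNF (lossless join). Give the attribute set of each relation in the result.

Candidate keys of the original relation: {A}, {B}.
{A, B, C, D}: {C} determines {C, D} here but is not a superkey — split on C -> D, giving {C, D} and {A, B, C}.
{C, D} is in BCNF.
{A, B, C} is in BCNF.

{A, B, C}; {C, D}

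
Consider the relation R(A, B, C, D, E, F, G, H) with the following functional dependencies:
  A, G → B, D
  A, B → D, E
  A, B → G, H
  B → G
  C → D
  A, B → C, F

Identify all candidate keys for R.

{A, B}, {A, G}

Attributes never on any right-hand side: {A} — every candidate key must contain it.
{A, B} is a candidate key since {A, B}⁺ = {A, B, C, D, E, F, G, H} covers every attribute.
{A, G} is a candidate key since {A, G}⁺ = {A, B, C, D, E, F, G, H} covers every attribute.
Any other superkey properly contains one of these, so there are no further candidate keys.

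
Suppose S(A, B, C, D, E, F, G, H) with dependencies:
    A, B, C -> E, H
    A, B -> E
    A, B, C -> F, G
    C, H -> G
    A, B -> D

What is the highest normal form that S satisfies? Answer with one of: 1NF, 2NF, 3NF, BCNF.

Candidate key: {A, B, C}. Prime attributes: {A, B, C}.
A, B -> E: {A, B}⁺ = {A, B, D, E}, which is not all of the attributes, so the left side is not a superkey — BCNF is violated.
Because {E} is non-prime and the left side of A, B -> E is not a superkey, the relation is not in 3NF.
Since {A, B} ⊂ {A, B, C} and {A, B}⁺ ⊇ {D, E} with {D, E} non-prime, there is a partial dependency; 2NF fails.

1NF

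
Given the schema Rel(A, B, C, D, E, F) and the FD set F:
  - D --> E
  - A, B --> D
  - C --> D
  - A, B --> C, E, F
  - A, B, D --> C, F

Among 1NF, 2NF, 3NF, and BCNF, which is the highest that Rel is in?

2NF

Candidate key: {A, B}. Prime attributes: {A, B}.
For D --> E we have {D}⁺ = {D, E}; {D} is not a superkey, so BCNF fails.
Because {E} is non-prime and the left side of D --> E is not a superkey, the relation is not in 3NF.
Checking every proper subset of each key, none determines a non-prime attribute — 2NF is satisfied.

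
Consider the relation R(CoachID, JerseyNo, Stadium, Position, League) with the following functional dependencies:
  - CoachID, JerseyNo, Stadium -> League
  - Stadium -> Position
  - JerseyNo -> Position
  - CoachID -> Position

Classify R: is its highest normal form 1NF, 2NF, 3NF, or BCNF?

1NF

Candidate key: {CoachID, JerseyNo, Stadium}. Prime attributes: {CoachID, JerseyNo, Stadium}.
Stadium -> Position breaks BCNF: {Stadium}⁺ = {Position, Stadium}, so {Stadium} is not a superkey.
Stadium -> Position determines the non-prime attribute {Position} from a non-superkey — 3NF is violated.
{CoachID} is a proper subset of the key {CoachID, JerseyNo, Stadium}, and {CoachID}⁺ contains the non-prime attribute {Position} — a partial dependency, so 2NF is violated.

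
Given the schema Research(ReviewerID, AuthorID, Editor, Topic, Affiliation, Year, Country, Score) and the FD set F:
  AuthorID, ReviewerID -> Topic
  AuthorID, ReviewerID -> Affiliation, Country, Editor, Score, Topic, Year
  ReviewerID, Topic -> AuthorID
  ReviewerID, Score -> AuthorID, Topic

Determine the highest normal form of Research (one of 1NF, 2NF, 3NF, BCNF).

BCNF

Candidate keys: {AuthorID, ReviewerID}, {ReviewerID, Score}, {ReviewerID, Topic}. Prime attributes: {AuthorID, ReviewerID, Score, Topic}.
Each dependency's left side is a superkey — BCNF holds.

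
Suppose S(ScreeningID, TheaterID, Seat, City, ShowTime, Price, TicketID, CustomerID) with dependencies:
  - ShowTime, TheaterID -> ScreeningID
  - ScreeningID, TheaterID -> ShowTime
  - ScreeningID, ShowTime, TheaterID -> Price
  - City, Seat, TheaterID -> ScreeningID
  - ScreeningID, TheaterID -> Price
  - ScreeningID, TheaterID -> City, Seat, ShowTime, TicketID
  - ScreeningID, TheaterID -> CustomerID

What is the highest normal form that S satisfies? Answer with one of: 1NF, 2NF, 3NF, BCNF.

BCNF

Candidate keys: {City, Seat, TheaterID}, {ScreeningID, TheaterID}, {ShowTime, TheaterID}. Prime attributes: {City, ScreeningID, Seat, ShowTime, TheaterID}.
The left-hand side of every FD is a superkey, so BCNF is satisfied.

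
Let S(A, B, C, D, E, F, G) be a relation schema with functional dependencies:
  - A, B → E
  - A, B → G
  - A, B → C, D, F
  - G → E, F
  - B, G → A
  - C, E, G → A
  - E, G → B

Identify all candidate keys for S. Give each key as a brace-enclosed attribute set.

{A, B}, {G}

{G}⁺ = {A, B, C, D, E, F, G}, which is every attribute, so {G} is a candidate key.
{A, B}⁺ = {A, B, C, D, E, F, G}, which is every attribute, so {A, B} is a candidate key.
Any other superkey properly contains one of these, so there are no further candidate keys.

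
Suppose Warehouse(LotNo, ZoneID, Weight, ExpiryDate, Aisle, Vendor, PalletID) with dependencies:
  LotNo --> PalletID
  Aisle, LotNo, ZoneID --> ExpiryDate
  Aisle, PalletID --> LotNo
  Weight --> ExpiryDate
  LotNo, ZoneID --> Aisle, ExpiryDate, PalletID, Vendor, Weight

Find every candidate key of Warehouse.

{ZoneID} never appears on the right of any FD, so every key must include it.
{LotNo, ZoneID} is a candidate key since {LotNo, ZoneID}⁺ = {Aisle, ExpiryDate, LotNo, PalletID, Vendor, Weight, ZoneID} covers every attribute.
{Aisle, PalletID, ZoneID} is a candidate key since {Aisle, PalletID, ZoneID}⁺ = {Aisle, ExpiryDate, LotNo, PalletID, Vendor, Weight, ZoneID} covers every attribute.
Any other superkey properly contains one of these, so there are no further candidate keys.

{Aisle, PalletID, ZoneID}, {LotNo, ZoneID}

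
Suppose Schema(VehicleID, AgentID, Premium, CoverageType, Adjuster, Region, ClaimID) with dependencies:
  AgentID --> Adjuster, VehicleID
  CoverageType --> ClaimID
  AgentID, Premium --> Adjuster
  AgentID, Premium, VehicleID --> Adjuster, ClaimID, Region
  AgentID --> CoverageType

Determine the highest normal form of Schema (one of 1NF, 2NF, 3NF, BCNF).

1NF

Candidate key: {AgentID, Premium}. Prime attributes: {AgentID, Premium}.
AgentID --> Adjuster, VehicleID: {AgentID}⁺ = {Adjuster, AgentID, ClaimID, CoverageType, VehicleID}, which is not all of the attributes, so the left side is not a superkey — BCNF is violated.
Because {Adjuster, VehicleID} are non-prime and the left side of AgentID --> Adjuster, VehicleID is not a superkey, the relation is not in 3NF.
Since {AgentID} ⊂ {AgentID, Premium} and {AgentID}⁺ ⊇ {Adjuster, ClaimID, CoverageType, VehicleID} with {Adjuster, ClaimID, CoverageType, VehicleID} non-prime, there is a partial dependency; 2NF fails.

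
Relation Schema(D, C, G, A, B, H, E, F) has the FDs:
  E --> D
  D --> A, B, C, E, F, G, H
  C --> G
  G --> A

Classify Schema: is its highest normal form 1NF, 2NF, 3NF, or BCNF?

Candidate keys: {D}, {E}. Prime attributes: {D, E}.
For C --> G we have {C}⁺ = {A, C, G}; {C} is not a superkey, so BCNF fails.
Because {G} is non-prime and the left side of C --> G is not a superkey, the relation is not in 3NF.
All keys have size 1, which rules out partial dependencies — 2NF is satisfied.

2NF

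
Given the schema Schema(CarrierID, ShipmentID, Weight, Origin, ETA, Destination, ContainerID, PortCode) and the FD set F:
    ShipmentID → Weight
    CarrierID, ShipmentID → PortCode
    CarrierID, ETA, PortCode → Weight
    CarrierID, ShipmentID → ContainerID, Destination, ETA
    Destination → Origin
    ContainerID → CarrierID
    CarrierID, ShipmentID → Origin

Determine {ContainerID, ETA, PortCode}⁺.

{CarrierID, ContainerID, ETA, PortCode, Weight}

Start with {ContainerID, ETA, PortCode}.
ContainerID → CarrierID applies; add {CarrierID} → now {CarrierID, ContainerID, ETA, PortCode}.
CarrierID, ETA, PortCode → Weight applies; add {Weight} → now {CarrierID, ContainerID, ETA, PortCode, Weight}.
No further FD applies.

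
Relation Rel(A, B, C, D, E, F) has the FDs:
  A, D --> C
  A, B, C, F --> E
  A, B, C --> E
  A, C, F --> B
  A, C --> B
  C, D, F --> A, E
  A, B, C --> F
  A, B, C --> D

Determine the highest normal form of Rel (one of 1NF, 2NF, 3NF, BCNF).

Candidate keys: {A, C}, {A, D}, {C, D, F}. Prime attributes: {A, C, D, F}.
The left-hand side of every FD is a superkey, so BCNF is satisfied.

BCNF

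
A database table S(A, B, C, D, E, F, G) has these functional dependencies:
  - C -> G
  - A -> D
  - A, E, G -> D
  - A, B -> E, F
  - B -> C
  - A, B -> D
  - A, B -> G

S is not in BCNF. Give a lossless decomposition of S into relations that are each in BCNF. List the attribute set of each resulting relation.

{A, B, E, F}; {A, D}; {B, C}; {C, G}

Candidate key of the original relation: {A, B}.
Within {A, B, C, D, E, F, G}: {C}⁺ ∩ {A, B, C, D, E, F, G} = {C, G}, not the whole set, so C -> G violates BCNF; decompose into {C, G} and {A, B, C, D, E, F}.
{C, G} has no BCNF violation.
Within {A, B, C, D, E, F}: {A}⁺ ∩ {A, B, C, D, E, F} = {A, D}, not the whole set, so A -> D violates BCNF; decompose into {A, D} and {A, B, C, E, F}.
{A, D} has no BCNF violation.
Within {A, B, C, E, F}: {B}⁺ ∩ {A, B, C, E, F} = {B, C}, not the whole set, so B -> C violates BCNF; decompose into {B, C} and {A, B, E, F}.
{B, C} has no BCNF violation.
{A, B, E, F} has no BCNF violation.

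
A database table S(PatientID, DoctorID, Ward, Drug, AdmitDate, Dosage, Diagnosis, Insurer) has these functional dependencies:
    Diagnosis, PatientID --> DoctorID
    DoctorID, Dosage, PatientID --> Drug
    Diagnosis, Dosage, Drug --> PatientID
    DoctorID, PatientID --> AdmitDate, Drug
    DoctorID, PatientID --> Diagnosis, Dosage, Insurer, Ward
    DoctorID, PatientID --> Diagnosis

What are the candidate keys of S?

{Diagnosis, Dosage, Drug}, {Diagnosis, PatientID}, {DoctorID, PatientID}

{Diagnosis, PatientID}⁺ = {AdmitDate, Diagnosis, DoctorID, Dosage, Drug, Insurer, PatientID, Ward}, which is every attribute, so {Diagnosis, PatientID} is a candidate key.
{DoctorID, PatientID}⁺ = {AdmitDate, Diagnosis, DoctorID, Dosage, Drug, Insurer, PatientID, Ward}, which is every attribute, so {DoctorID, PatientID} is a candidate key.
{Diagnosis, Dosage, Drug}⁺ = {AdmitDate, Diagnosis, DoctorID, Dosage, Drug, Insurer, PatientID, Ward}, which is every attribute, so {Diagnosis, Dosage, Drug} is a candidate key.
Any other superkey properly contains one of these, so there are no further candidate keys.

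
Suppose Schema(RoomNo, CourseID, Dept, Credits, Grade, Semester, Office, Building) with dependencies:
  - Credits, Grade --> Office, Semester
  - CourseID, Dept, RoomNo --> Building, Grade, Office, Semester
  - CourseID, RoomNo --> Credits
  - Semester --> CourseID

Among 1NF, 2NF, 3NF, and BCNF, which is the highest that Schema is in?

Candidate keys: {CourseID, Dept, RoomNo}, {Credits, Dept, Grade, RoomNo}, {Dept, RoomNo, Semester}. Prime attributes: {CourseID, Credits, Dept, Grade, RoomNo, Semester}.
Credits, Grade --> Office, Semester: {Credits, Grade}⁺ = {CourseID, Credits, Grade, Office, Semester}, which is not all of the attributes, so the left side is not a superkey — BCNF is violated.
Credits, Grade --> Office, Semester determines the non-prime attribute {Office} from a non-superkey — 3NF is violated.
The proper key subset {Credits, Grade} of {Credits, Dept, Grade, RoomNo} determines non-prime {Office}, so the relation is not even in 2NF.

1NF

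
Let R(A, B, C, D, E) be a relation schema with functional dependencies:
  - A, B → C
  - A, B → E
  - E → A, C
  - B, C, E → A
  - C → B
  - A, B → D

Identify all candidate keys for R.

Closure of {E} is {A, B, C, D, E}, the whole schema; {E} is a candidate key.
Closure of {A, B} is {A, B, C, D, E}, the whole schema; {A, B} is a candidate key.
Closure of {A, C} is {A, B, C, D, E}, the whole schema; {A, C} is a candidate key.
These are minimal and exhaustive — every other superkey contains one of them.

{A, B}, {A, C}, {E}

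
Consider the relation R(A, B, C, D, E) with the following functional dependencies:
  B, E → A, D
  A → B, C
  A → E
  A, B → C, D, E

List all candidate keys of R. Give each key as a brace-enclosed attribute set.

{A}, {B, E}

{A}⁺ = {A, B, C, D, E}, which is every attribute, so {A} is a candidate key.
{B, E}⁺ = {A, B, C, D, E}, which is every attribute, so {B, E} is a candidate key.
No proper subset of any of these is a key, and no other minimal superkey exists.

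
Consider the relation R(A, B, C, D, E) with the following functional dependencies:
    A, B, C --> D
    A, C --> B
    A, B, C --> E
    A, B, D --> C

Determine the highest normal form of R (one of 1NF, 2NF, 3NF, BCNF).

Candidate keys: {A, B, D}, {A, C}. Prime attributes: {A, B, C, D}.
Every FD has a superkey on the left, so the relation is in BCNF.

BCNF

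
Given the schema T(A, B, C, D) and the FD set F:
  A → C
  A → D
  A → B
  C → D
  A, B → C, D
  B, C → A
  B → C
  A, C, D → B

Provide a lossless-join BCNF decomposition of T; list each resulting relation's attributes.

Candidate keys of the original relation: {A}, {B}.
{A, B, C, D}: {C} determines {C, D} here but is not a superkey — split on C → D, giving {C, D} and {A, B, C}.
{C, D}: every determinant is a superkey — BCNF.
{A, B, C}: every determinant is a superkey — BCNF.

{A, B, C}; {C, D}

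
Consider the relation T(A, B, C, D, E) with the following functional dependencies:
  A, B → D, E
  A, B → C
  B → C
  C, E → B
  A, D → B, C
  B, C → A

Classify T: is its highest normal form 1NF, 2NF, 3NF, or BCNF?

Candidate keys: {A, D}, {B}, {C, E}. Prime attributes: {A, B, C, D, E}.
The left-hand side of every FD is a superkey, so BCNF is satisfied.

BCNF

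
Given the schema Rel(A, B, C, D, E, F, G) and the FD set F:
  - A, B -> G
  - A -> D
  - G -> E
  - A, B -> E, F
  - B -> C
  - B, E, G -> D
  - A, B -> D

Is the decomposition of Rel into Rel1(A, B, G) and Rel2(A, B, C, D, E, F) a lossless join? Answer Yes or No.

Yes

Common attributes: {A, B}; their closure is {A, B, C, D, E, F, G}.
Since Rel1 ⊆ {A, B, C, D, E, F, G}, the intersection is a superkey of Rel1; the decomposition is lossless.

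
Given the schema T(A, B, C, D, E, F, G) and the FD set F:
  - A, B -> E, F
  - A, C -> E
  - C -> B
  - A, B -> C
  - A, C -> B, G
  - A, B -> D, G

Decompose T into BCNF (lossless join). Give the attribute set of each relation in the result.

Candidate keys of the original relation: {A, B}, {A, C}.
Within {A, B, C, D, E, F, G}: {C}⁺ ∩ {A, B, C, D, E, F, G} = {B, C}, not the whole set, so C -> B violates BCNF; decompose into {B, C} and {A, C, D, E, F, G}.
{B, C}: every determinant is a superkey — BCNF.
{A, C, D, E, F, G}: every determinant is a superkey — BCNF.

{A, C, D, E, F, G}; {B, C}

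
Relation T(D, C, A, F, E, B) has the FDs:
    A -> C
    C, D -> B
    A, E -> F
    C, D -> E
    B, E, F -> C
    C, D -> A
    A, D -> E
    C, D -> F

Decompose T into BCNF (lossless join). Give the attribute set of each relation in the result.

{A, B, D, E}; {A, C}; {A, E, F}

Candidate keys of the original relation: {A, D}, {B, D, E, F}, {C, D}.
In {A, B, C, D, E, F}, {A} is not a superkey ({A}⁺ restricted to this set is {A, C}), so split on A -> C into {A, C} and {A, B, D, E, F}.
{A, C} is in BCNF.
In {A, B, D, E, F}, {A, E} is not a superkey ({A, E}⁺ restricted to this set is {A, E, F}), so split on A, E -> F into {A, E, F} and {A, B, D, E}.
{A, E, F} is in BCNF.
{A, B, D, E} is in BCNF.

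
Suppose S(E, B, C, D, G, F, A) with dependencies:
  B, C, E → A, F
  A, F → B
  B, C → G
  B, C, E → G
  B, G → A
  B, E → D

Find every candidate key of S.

{A, C, E, F}, {B, C, E}

Attributes never on any right-hand side: {C, E} — every candidate key must contain all of them.
Closure of {B, C, E} is {A, B, C, D, E, F, G}, the whole schema; {B, C, E} is a candidate key.
Closure of {A, C, E, F} is {A, B, C, D, E, F, G}, the whole schema; {A, C, E, F} is a candidate key.
No proper subset of any of these is a key, and no other minimal superkey exists.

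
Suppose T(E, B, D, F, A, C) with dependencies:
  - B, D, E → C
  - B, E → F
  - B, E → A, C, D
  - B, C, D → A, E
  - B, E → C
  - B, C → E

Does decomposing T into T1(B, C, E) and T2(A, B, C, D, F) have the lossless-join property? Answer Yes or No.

Common attributes: {B, C}; their closure is {A, B, C, D, E, F}.
This includes all of T1, so the common attributes are a superkey of T1 — the join is lossless.

Yes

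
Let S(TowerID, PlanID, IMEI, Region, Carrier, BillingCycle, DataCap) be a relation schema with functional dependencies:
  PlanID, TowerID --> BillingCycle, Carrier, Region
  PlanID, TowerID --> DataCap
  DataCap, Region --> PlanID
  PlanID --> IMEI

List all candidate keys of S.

{DataCap, Region, TowerID}, {PlanID, TowerID}

No FD produces {TowerID}, so it must be in every candidate key.
Closure of {PlanID, TowerID} is {BillingCycle, Carrier, DataCap, IMEI, PlanID, Region, TowerID}, the whole schema; {PlanID, TowerID} is a candidate key.
Closure of {DataCap, Region, TowerID} is {BillingCycle, Carrier, DataCap, IMEI, PlanID, Region, TowerID}, the whole schema; {DataCap, Region, TowerID} is a candidate key.
These are minimal and exhaustive — every other superkey contains one of them.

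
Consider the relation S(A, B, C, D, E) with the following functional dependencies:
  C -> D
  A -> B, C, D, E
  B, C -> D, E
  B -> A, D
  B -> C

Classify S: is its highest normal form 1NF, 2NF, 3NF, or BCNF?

Candidate keys: {A}, {B}. Prime attributes: {A, B}.
C -> D: {C}⁺ = {C, D}, which is not all of the attributes, so the left side is not a superkey — BCNF is violated.
C -> D determines the non-prime attribute {D} from a non-superkey — 3NF is violated.
With only single-attribute keys there can be no partial dependency, so 2NF holds.

2NF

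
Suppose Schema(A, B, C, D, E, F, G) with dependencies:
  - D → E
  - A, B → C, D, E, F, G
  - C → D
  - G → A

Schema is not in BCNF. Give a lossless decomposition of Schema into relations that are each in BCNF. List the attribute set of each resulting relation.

{A, G}; {B, C, F, G}; {C, D}; {D, E}

Candidate keys of the original relation: {A, B}, {B, G}.
In {A, B, C, D, E, F, G}, {D} is not a superkey ({D}⁺ restricted to this set is {D, E}), so split on D → E into {D, E} and {A, B, C, D, F, G}.
{D, E}: every determinant is a superkey — BCNF.
In {A, B, C, D, F, G}, {C} is not a superkey ({C}⁺ restricted to this set is {C, D}), so split on C → D into {C, D} and {A, B, C, F, G}.
{C, D}: every determinant is a superkey — BCNF.
In {A, B, C, F, G}, {G} is not a superkey ({G}⁺ restricted to this set is {A, G}), so split on G → A into {A, G} and {B, C, F, G}.
{A, G}: every determinant is a superkey — BCNF.
{B, C, F, G}: every determinant is a superkey — BCNF.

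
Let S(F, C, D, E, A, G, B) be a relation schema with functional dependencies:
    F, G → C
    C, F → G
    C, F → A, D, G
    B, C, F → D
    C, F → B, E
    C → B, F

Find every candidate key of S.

{C}, {F, G}

{C} is a candidate key since {C}⁺ = {A, B, C, D, E, F, G} covers every attribute.
{F, G} is a candidate key since {F, G}⁺ = {A, B, C, D, E, F, G} covers every attribute.
These are minimal and exhaustive — every other superkey contains one of them.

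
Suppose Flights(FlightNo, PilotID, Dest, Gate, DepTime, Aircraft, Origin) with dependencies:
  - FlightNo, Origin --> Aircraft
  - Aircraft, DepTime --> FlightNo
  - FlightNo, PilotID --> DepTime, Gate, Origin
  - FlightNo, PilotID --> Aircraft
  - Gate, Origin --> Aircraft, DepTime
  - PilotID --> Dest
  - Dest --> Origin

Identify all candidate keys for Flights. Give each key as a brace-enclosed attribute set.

Attributes never on any right-hand side: {PilotID} — every candidate key must contain it.
{FlightNo, PilotID}⁺ = {Aircraft, DepTime, Dest, FlightNo, Gate, Origin, PilotID} — all of the relation — so {FlightNo, PilotID} is a candidate key.
{Gate, PilotID}⁺ = {Aircraft, DepTime, Dest, FlightNo, Gate, Origin, PilotID} — all of the relation — so {Gate, PilotID} is a candidate key.
{Aircraft, DepTime, PilotID}⁺ = {Aircraft, DepTime, Dest, FlightNo, Gate, Origin, PilotID} — all of the relation — so {Aircraft, DepTime, PilotID} is a candidate key.
No proper subset of any of these is a key, and no other minimal superkey exists.

{Aircraft, DepTime, PilotID}, {FlightNo, PilotID}, {Gate, PilotID}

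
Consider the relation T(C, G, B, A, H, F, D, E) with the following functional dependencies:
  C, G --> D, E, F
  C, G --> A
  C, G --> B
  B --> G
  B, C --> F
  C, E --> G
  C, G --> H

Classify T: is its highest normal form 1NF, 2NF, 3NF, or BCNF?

Candidate keys: {B, C}, {C, E}, {C, G}. Prime attributes: {B, C, E, G}.
For B --> G we have {B}⁺ = {B, G}; {B} is not a superkey, so BCNF fails.
But every attribute on its right side ({G}) is prime, and the same holds for every other non-superkey FD, so 3NF still holds.

3NF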